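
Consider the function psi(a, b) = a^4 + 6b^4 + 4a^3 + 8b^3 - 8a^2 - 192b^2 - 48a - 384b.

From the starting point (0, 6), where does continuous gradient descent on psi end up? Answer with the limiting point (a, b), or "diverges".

(2, 4)

psi is separable, so gradient descent decouples: a follows -∂psi/∂a, b follows -∂psi/∂b.
∂psi/∂a = 4(a - 2)(a + 2)(a + 3); at a=0 this is -48, so a increases.
∂psi/∂b = 24(b - 4)(b + 1)(b + 4); at b=6 this is 3360, so b decreases.
a converges to its nearest critical value 2 (a local min of the a-part); b converges to 4. The iterate converges to (2, 4).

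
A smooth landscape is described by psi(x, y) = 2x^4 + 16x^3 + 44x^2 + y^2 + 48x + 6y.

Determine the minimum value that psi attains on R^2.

psi(x,y) separates as P(x) + Q(y), so its minimum is min P + min Q.
P'(x) = 8(x + 1)(x + 2)(x + 3) vanishes at x ∈ {-3, -2, -1}; Q'(y) = 2y + 6 vanishes at y ∈ {-3}.
Local minima of P (where P''>0): P(-3)=-18, P(-1)=-18. Local minima of Q: Q(-3)=-9.
So the global minimum of psi is P(-3) + Q(-3) = -18 − 9 = -27, attained at (-3, -3).

-27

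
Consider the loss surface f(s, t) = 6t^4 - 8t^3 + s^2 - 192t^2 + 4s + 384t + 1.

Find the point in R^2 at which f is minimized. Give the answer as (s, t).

(-2, -4)

f(s,t) separates as P(s) + Q(t) + 1, so its minimum is min P + min Q + 1.
P'(s) = 2s + 4 vanishes at s ∈ {-2}; Q'(t) = 24(t - 4)(t - 1)(t + 4) vanishes at t ∈ {-4, 1, 4}.
Local minima of P (where P''>0): P(-2)=-4. Local minima of Q: Q(-4)=-2560, Q(4)=-512.
So the global minimum of f is P(-2) + Q(-4) + 1 = -4 − 2560 + 1 = -2563, attained at (-2, -4).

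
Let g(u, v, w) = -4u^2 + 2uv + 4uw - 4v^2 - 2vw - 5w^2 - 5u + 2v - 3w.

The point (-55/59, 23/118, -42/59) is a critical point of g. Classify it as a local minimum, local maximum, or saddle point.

The Hessian is constant: H = [[-8, 2, 4], [2, -8, -2], [4, -2, -10]].
Leading principal minors: Δ₁ = -8, Δ₂ = 60, Δ₃ = -472.
The minors alternate sign starting negative (−, +, −), so H is negative definite: a local maximum.

local maximum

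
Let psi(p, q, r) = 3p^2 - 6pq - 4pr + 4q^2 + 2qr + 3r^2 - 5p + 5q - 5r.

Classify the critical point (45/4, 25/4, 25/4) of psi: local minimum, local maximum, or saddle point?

The Hessian is constant: H = [[6, -6, -4], [-6, 8, 2], [-4, 2, 6]].
Leading principal minors: Δ₁ = 6, Δ₂ = 12, Δ₃ = 16.
All leading minors are positive, so H is positive definite: a local minimum.

local minimum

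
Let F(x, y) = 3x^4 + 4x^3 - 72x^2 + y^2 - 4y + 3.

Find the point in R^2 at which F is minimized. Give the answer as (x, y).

F(x,y) separates as P(x) + Q(y) + 3, so its minimum is min P + min Q + 3.
P'(x) = 12x(x - 3)(x + 4) vanishes at x ∈ {-4, 0, 3}; Q'(y) = 2y - 4 vanishes at y ∈ {2}.
Local minima of P (where P''>0): P(-4)=-640, P(3)=-297. Local minima of Q: Q(2)=-4.
So the global minimum of F is P(-4) + Q(2) + 3 = -640 − 4 + 3 = -641, attained at (-4, 2).

(-4, 2)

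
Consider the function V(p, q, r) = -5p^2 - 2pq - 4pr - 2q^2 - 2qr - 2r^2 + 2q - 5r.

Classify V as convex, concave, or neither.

V is quadratic, so its Hessian is the constant matrix H = [[-10, -2, -4], [-2, -4, -2], [-4, -2, -4]].
Leading principal minors: -10, 36, -72.
Signs alternate −, +, − ⇒ H ≺ 0 ⇒ concave.

concave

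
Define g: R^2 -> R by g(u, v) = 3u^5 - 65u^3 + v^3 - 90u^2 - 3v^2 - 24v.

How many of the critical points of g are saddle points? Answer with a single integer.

4

g separates as a function of u plus a function of v, so ∇g=0 decouples.
∂g/∂u = 15u(u - 4)(u + 1)(u + 3) = 0 at u ∈ {-3, -1, 0, 4}; ∂g/∂v = 3(v - 4)(v + 2) = 0 at v ∈ {-2, 4}.
The Hessian is diagonal: diag(g_uu, g_vv). Second derivatives: g_uu(-3)=-630, g_uu(-1)=150, g_uu(0)=-180, g_uu(4)=2100; g_vv(-2)=-18, g_vv(4)=18.
Saddle points occur where the two diagonal entries have opposite signs: (-3, 4), (-1, -2), (0, 4), (4, -2). Count: 4.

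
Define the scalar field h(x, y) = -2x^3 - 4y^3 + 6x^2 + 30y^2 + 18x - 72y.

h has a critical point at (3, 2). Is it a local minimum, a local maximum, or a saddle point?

The mixed partial ∂²h/∂x∂y is 0, so the Hessian at any point is diag(h_xx, h_yy) = diag(12(-x + 1), 12(-2y + 5)).
At (3, 2): H = diag(-24, 12).
The eigenvalues have opposite signs, so H is indefinite: a saddle point.

saddle point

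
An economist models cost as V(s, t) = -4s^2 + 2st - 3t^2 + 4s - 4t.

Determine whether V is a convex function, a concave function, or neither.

concave

V is quadratic, so its Hessian is the constant matrix H = [[-8, 2], [2, -6]].
det(H) = 44, tr(H) = -14.
det(H) > 0 and tr(H) < 0, so H is negative definite everywhere: concave.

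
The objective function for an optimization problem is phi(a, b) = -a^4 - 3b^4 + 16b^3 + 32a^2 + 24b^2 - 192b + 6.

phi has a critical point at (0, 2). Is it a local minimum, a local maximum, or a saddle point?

The mixed partial ∂²phi/∂a∂b is 0, so the Hessian at any point is diag(phi_aa, phi_bb) = diag(4(-3a^2 + 16), 12(-3b^2 + 8b + 4)).
At (0, 2): H = diag(64, 96).
Both eigenvalues are positive, so H is positive definite: a local minimum.

local minimum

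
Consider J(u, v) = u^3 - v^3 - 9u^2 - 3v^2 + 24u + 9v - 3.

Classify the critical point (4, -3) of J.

The mixed partial ∂²J/∂u∂v is 0, so the Hessian at any point is diag(J_uu, J_vv) = diag(6(u - 3), -6(v + 1)).
At (4, -3): H = diag(6, 12).
Both eigenvalues are positive, so H is positive definite: a local minimum.

local minimum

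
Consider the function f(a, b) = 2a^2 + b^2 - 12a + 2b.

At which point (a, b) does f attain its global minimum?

(3, -1)

f(a,b) separates as P(a) + Q(b), so its minimum is min P + min Q.
P'(a) = 4a - 12 vanishes at a ∈ {3}; Q'(b) = 2b + 2 vanishes at b ∈ {-1}.
Local minima of P (where P''>0): P(3)=-18. Local minima of Q: Q(-1)=-1.
So the global minimum of f is P(3) + Q(-1) = -18 − 1 = -19, attained at (3, -1).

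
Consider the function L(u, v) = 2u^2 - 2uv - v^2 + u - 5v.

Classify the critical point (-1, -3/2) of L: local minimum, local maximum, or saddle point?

The Hessian of L is constant: H = [[4, -2], [-2, -2]].
det(H) = 4·(-2) − (-2)² = -12.
Since det(H) < 0, H is indefinite and the critical point is a saddle point.

saddle point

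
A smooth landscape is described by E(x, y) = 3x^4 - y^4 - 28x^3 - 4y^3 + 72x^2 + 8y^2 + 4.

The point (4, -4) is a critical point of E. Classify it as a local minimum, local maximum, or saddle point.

saddle point

The mixed partial ∂²E/∂x∂y is 0, so the Hessian at any point is diag(E_xx, E_yy) = diag(12(3x^2 - 14x + 12), 4(-3y^2 - 6y + 4)).
At (4, -4): H = diag(48, -80).
The eigenvalues have opposite signs, so H is indefinite: a saddle point.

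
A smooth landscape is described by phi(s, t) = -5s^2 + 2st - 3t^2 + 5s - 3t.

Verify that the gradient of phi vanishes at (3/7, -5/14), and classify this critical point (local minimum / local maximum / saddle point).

∇phi = (-10s + 2t + 5, 2s - 6t - 3); substituting (3/7, -5/14) gives ∇phi = (0, 0), so (3/7, -5/14) is indeed a critical point.
The Hessian of phi is constant: H = [[-10, 2], [2, -6]].
det(H) = (-10)·(-6) − 2² = 56.
det(H) > 0 and tr(H) = -16 < 0, so H is negative definite and the point is a local maximum.

local maximum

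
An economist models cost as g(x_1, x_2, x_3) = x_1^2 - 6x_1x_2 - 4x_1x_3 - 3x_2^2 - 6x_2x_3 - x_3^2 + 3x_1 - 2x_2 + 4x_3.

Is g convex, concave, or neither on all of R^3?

g is quadratic, so its Hessian is the constant matrix H = [[2, -6, -4], [-6, -6, -6], [-4, -6, -2]].
Leading principal minors: 2, -48, -168.
Neither pattern holds ⇒ H is indefinite ⇒ neither convex nor concave.

neither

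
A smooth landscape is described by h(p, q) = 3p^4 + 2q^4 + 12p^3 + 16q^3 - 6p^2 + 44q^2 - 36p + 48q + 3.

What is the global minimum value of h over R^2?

-42

h(p,q) separates as A(p) + B(q) + 3, so its minimum is min A + min B + 3.
A'(p) = 12(p - 1)(p + 1)(p + 3) vanishes at p ∈ {-3, -1, 1}; B'(q) = 8(q + 1)(q + 2)(q + 3) vanishes at q ∈ {-3, -2, -1}.
Local minima of A (where A''>0): A(-3)=-27, A(1)=-27. Local minima of B: B(-3)=-18, B(-1)=-18.
So the global minimum of h is A(-3) + B(-3) + 3 = -27 − 18 + 3 = -42, attained at (-3, -3).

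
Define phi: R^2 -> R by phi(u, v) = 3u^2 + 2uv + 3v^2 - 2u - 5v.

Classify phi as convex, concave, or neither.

phi is quadratic, so its Hessian is the constant matrix H = [[6, 2], [2, 6]].
det(H) = 32, tr(H) = 12.
det(H) > 0 and tr(H) > 0, so H is positive definite everywhere: convex.

convex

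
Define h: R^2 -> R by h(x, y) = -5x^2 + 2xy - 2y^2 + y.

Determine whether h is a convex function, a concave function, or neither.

concave

h is quadratic, so its Hessian is the constant matrix H = [[-10, 2], [2, -4]].
det(H) = 36, tr(H) = -14.
det(H) > 0 and tr(H) < 0, so H is negative definite everywhere: concave.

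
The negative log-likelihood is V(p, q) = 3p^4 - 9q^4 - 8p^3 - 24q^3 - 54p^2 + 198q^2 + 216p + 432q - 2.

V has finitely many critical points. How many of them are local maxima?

2

V separates as a function of p plus a function of q, so ∇V=0 decouples.
∂V/∂p = 12(p - 3)(p - 2)(p + 3) = 0 at p ∈ {-3, 2, 3}; ∂V/∂q = -36(q - 3)(q + 1)(q + 4) = 0 at q ∈ {-4, -1, 3}.
The Hessian is diagonal: diag(V_pp, V_qq). Second derivatives: V_pp(-3)=360, V_pp(2)=-60, V_pp(3)=72; V_qq(-4)=-756, V_qq(-1)=432, V_qq(3)=-1008.
Local maxima occur where both diagonal entries negative: (2, -4), (2, 3). Count: 2.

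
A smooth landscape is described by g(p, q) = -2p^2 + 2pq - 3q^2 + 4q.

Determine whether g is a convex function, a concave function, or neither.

concave

g is quadratic, so its Hessian is the constant matrix H = [[-4, 2], [2, -6]].
det(H) = 20, tr(H) = -10.
det(H) > 0 and tr(H) < 0, so H is negative definite everywhere: concave.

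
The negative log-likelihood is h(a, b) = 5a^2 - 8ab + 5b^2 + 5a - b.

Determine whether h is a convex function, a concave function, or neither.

convex

h is quadratic, so its Hessian is the constant matrix H = [[10, -8], [-8, 10]].
det(H) = 36, tr(H) = 20.
det(H) > 0 and tr(H) > 0, so H is positive definite everywhere: convex.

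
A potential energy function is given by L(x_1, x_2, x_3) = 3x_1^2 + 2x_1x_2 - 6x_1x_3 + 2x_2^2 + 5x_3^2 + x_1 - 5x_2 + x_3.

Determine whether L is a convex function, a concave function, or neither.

L is quadratic, so its Hessian is the constant matrix H = [[6, 2, -6], [2, 4, 0], [-6, 0, 10]].
Leading principal minors: 6, 20, 56.
All positive ⇒ H ≻ 0 ⇒ convex.

convex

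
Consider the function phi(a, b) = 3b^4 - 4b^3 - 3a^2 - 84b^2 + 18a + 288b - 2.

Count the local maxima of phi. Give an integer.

phi separates as a function of a plus a function of b, so ∇phi=0 decouples.
∂phi/∂a = -6(a - 3) = 0 at a ∈ {3}; ∂phi/∂b = 12(b - 3)(b - 2)(b + 4) = 0 at b ∈ {-4, 2, 3}.
The Hessian is diagonal: diag(phi_aa, phi_bb). Second derivatives: phi_aa(3)=-6; phi_bb(-4)=504, phi_bb(2)=-72, phi_bb(3)=84.
Local maxima occur where both diagonal entries negative: (3, 2). Count: 1.

1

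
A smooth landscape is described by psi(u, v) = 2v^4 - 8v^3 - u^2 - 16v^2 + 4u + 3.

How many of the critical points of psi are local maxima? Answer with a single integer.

psi separates as a function of u plus a function of v, so ∇psi=0 decouples.
∂psi/∂u = -2(u - 2) = 0 at u ∈ {2}; ∂psi/∂v = 8v(v - 4)(v + 1) = 0 at v ∈ {-1, 0, 4}.
The Hessian is diagonal: diag(psi_uu, psi_vv). Second derivatives: psi_uu(2)=-2; psi_vv(-1)=40, psi_vv(0)=-32, psi_vv(4)=160.
Local maxima occur where both diagonal entries negative: (2, 0). Count: 1.

1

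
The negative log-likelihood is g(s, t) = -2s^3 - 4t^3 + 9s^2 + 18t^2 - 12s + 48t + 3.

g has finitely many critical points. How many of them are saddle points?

g separates as a function of s plus a function of t, so ∇g=0 decouples.
∂g/∂s = -6(s - 2)(s - 1) = 0 at s ∈ {1, 2}; ∂g/∂t = -12(t - 4)(t + 1) = 0 at t ∈ {-1, 4}.
The Hessian is diagonal: diag(g_ss, g_tt). Second derivatives: g_ss(1)=6, g_ss(2)=-6; g_tt(-1)=60, g_tt(4)=-60.
Saddle points occur where the two diagonal entries have opposite signs: (1, 4), (2, -1). Count: 2.

2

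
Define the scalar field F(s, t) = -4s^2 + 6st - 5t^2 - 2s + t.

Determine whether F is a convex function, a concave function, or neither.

F is quadratic, so its Hessian is the constant matrix H = [[-8, 6], [6, -10]].
det(H) = 44, tr(H) = -18.
det(H) > 0 and tr(H) < 0, so H is negative definite everywhere: concave.

concave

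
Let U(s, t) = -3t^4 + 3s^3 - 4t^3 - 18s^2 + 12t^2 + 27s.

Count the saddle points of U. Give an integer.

3

U separates as a function of s plus a function of t, so ∇U=0 decouples.
∂U/∂s = 9(s - 3)(s - 1) = 0 at s ∈ {1, 3}; ∂U/∂t = -12t(t - 1)(t + 2) = 0 at t ∈ {-2, 0, 1}.
The Hessian is diagonal: diag(U_ss, U_tt). Second derivatives: U_ss(1)=-18, U_ss(3)=18; U_tt(-2)=-72, U_tt(0)=24, U_tt(1)=-36.
Saddle points occur where the two diagonal entries have opposite signs: (1, 0), (3, -2), (3, 1). Count: 3.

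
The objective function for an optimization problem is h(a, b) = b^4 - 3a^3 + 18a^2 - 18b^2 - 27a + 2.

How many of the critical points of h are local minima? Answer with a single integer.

2

h separates as a function of a plus a function of b, so ∇h=0 decouples.
∂h/∂a = -9(a - 3)(a - 1) = 0 at a ∈ {1, 3}; ∂h/∂b = 4b(b - 3)(b + 3) = 0 at b ∈ {-3, 0, 3}.
The Hessian is diagonal: diag(h_aa, h_bb). Second derivatives: h_aa(1)=18, h_aa(3)=-18; h_bb(-3)=72, h_bb(0)=-36, h_bb(3)=72.
Local minima occur where both diagonal entries positive: (1, -3), (1, 3). Count: 2.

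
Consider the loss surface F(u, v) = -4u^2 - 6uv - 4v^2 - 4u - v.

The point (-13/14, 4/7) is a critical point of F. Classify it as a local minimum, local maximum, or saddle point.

The Hessian of F is constant: H = [[-8, -6], [-6, -8]].
det(H) = (-8)·(-8) − (-6)² = 28.
det(H) > 0 and tr(H) = -16 < 0, so H is negative definite and the point is a local maximum.

local maximum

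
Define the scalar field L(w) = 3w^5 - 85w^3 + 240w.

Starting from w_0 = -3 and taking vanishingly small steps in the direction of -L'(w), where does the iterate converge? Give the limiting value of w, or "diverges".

L'(w) = 15(w - 4)(w - 1)(w + 1)(w + 4), so L'(-3) = -840.
Gradient descent moves in the -L' direction, i.e. w is increasing.
The nearest critical point in that direction is w = -1, where L'' = 450 > 0 (a local minimum). The iterate converges there.

-1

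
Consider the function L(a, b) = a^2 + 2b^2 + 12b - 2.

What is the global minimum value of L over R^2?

-20

L(a,b) separates as P(a) + Q(b) − 2, so its minimum is min P + min Q − 2.
P'(a) = 2a vanishes at a ∈ {0}; Q'(b) = 4b + 12 vanishes at b ∈ {-3}.
Local minima of P (where P''>0): P(0)=0. Local minima of Q: Q(-3)=-18.
So the global minimum of L is P(0) + Q(-3) − 2 = 0 − 18 − 2 = -20, attained at (0, -3).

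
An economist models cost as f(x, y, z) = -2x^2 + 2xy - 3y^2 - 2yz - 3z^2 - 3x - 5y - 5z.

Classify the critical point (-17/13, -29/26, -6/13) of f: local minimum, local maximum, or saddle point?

The Hessian is constant: H = [[-4, 2, 0], [2, -6, -2], [0, -2, -6]].
Leading principal minors: Δ₁ = -4, Δ₂ = 20, Δ₃ = -104.
The minors alternate sign starting negative (−, +, −), so H is negative definite: a local maximum.

local maximum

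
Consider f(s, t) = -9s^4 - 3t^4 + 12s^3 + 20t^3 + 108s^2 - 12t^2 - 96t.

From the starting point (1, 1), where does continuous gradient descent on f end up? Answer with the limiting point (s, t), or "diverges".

f is separable, so gradient descent decouples: s follows -∂f/∂s, t follows -∂f/∂t.
∂f/∂s = -36s(s - 3)(s + 2); at s=1 this is 216, so s decreases.
∂f/∂t = -12(t - 4)(t - 2)(t + 1); at t=1 this is -72, so t increases.
s converges to its nearest critical value 0 (a local min of the s-part); t converges to 2. The iterate converges to (0, 2).

(0, 2)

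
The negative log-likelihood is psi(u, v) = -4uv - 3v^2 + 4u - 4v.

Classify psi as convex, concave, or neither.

neither

psi is quadratic, so its Hessian is the constant matrix H = [[0, -4], [-4, -6]].
det(H) = -16, tr(H) = -6.
det(H) < 0, so H is indefinite: neither convex nor concave.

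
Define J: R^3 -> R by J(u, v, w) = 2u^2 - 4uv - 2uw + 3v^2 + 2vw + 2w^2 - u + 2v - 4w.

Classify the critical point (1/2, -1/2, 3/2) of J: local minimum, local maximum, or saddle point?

The Hessian is constant: H = [[4, -4, -2], [-4, 6, 2], [-2, 2, 4]].
Leading principal minors: Δ₁ = 4, Δ₂ = 8, Δ₃ = 24.
All leading minors are positive, so H is positive definite: a local minimum.

local minimum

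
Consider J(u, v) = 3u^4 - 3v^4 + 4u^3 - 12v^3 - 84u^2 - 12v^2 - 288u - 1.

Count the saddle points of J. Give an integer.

J separates as a function of u plus a function of v, so ∇J=0 decouples.
∂J/∂u = 12(u - 4)(u + 2)(u + 3) = 0 at u ∈ {-3, -2, 4}; ∂J/∂v = -12v(v + 1)(v + 2) = 0 at v ∈ {-2, -1, 0}.
The Hessian is diagonal: diag(J_uu, J_vv). Second derivatives: J_uu(-3)=84, J_uu(-2)=-72, J_uu(4)=504; J_vv(-2)=-24, J_vv(-1)=12, J_vv(0)=-24.
Saddle points occur where the two diagonal entries have opposite signs: (-3, -2), (-3, 0), (-2, -1), (4, -2), (4, 0). Count: 5.

5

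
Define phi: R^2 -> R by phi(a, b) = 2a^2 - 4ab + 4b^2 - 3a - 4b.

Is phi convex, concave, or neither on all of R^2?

phi is quadratic, so its Hessian is the constant matrix H = [[4, -4], [-4, 8]].
det(H) = 16, tr(H) = 12.
det(H) > 0 and tr(H) > 0, so H is positive definite everywhere: convex.

convex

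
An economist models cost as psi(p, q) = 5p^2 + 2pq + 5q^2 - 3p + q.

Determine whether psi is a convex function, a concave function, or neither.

psi is quadratic, so its Hessian is the constant matrix H = [[10, 2], [2, 10]].
det(H) = 96, tr(H) = 20.
det(H) > 0 and tr(H) > 0, so H is positive definite everywhere: convex.

convex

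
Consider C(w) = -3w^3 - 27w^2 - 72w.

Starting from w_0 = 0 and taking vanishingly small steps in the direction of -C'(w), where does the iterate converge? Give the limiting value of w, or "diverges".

diverges

C'(w) = -9(w + 2)(w + 4), so C'(0) = -72.
Gradient descent moves in the -C' direction, i.e. w is increasing.
There is no critical point above w=0, and C' keeps the same sign, so the iterate runs off to +∞.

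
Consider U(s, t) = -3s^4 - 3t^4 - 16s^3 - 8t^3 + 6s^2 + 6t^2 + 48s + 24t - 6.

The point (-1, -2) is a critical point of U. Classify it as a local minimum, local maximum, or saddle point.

saddle point

The mixed partial ∂²U/∂s∂t is 0, so the Hessian at any point is diag(U_ss, U_tt) = diag(12(-3s^2 - 8s + 1), 12(-3t^2 - 4t + 1)).
At (-1, -2): H = diag(72, -36).
The eigenvalues have opposite signs, so H is indefinite: a saddle point.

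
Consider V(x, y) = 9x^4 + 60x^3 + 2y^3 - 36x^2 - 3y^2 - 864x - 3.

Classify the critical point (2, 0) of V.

The mixed partial ∂²V/∂x∂y is 0, so the Hessian at any point is diag(V_xx, V_yy) = diag(36(3x^2 + 10x - 2), 6(2y - 1)).
At (2, 0): H = diag(1080, -6).
The eigenvalues have opposite signs, so H is indefinite: a saddle point.

saddle point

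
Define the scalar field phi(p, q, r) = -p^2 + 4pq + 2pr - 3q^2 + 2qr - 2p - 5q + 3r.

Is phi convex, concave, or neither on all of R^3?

neither

phi is quadratic, so its Hessian is the constant matrix H = [[-2, 4, 2], [4, -6, 2], [2, 2, 0]].
Leading principal minors: -2, -4, 64.
Neither pattern holds ⇒ H is indefinite ⇒ neither convex nor concave.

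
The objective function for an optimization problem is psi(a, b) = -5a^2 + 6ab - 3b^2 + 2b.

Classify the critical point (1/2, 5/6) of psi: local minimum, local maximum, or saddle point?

local maximum

The Hessian of psi is constant: H = [[-10, 6], [6, -6]].
det(H) = (-10)·(-6) − 6² = 24.
det(H) > 0 and tr(H) = -16 < 0, so H is negative definite and the point is a local maximum.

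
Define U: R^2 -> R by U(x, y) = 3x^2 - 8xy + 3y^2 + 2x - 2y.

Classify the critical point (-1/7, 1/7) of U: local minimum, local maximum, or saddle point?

saddle point

The Hessian of U is constant: H = [[6, -8], [-8, 6]].
det(H) = 6·6 − (-8)² = -28.
Since det(H) < 0, H is indefinite and the critical point is a saddle point.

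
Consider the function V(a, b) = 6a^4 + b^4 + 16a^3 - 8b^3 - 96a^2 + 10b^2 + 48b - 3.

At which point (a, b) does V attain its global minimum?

V(a,b) separates as P(a) + Q(b) − 3, so its minimum is min P + min Q − 3.
P'(a) = 24a(a - 2)(a + 4) vanishes at a ∈ {-4, 0, 2}; Q'(b) = 4(b - 4)(b - 3)(b + 1) vanishes at b ∈ {-1, 3, 4}.
Local minima of P (where P''>0): P(-4)=-1024, P(2)=-160. Local minima of Q: Q(-1)=-29, Q(4)=96.
So the global minimum of V is P(-4) + Q(-1) − 3 = -1024 − 29 − 3 = -1056, attained at (-4, -1).

(-4, -1)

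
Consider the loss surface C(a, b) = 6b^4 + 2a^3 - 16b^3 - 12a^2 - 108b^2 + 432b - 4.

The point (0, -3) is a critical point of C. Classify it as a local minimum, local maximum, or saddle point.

The mixed partial ∂²C/∂a∂b is 0, so the Hessian at any point is diag(C_aa, C_bb) = diag(12(a - 2), 24(3b^2 - 4b - 9)).
At (0, -3): H = diag(-24, 720).
The eigenvalues have opposite signs, so H is indefinite: a saddle point.

saddle point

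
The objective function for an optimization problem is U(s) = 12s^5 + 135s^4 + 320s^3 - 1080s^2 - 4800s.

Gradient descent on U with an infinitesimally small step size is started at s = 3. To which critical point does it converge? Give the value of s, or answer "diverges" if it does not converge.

U'(s) = 60(s - 2)(s + 2)(s + 4)(s + 5), so U'(3) = 16800.
Gradient descent moves in the -U' direction, i.e. s is decreasing.
The nearest critical point in that direction is s = 2, where U'' = 10080 > 0 (a local minimum). The iterate converges there.

2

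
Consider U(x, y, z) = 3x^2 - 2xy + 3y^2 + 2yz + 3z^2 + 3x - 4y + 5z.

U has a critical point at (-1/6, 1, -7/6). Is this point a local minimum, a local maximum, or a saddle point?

local minimum

The Hessian is constant: H = [[6, -2, 0], [-2, 6, 2], [0, 2, 6]].
Leading principal minors: Δ₁ = 6, Δ₂ = 32, Δ₃ = 168.
All leading minors are positive, so H is positive definite: a local minimum.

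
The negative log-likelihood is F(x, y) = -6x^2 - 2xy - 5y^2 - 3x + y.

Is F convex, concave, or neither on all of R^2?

F is quadratic, so its Hessian is the constant matrix H = [[-12, -2], [-2, -10]].
det(H) = 116, tr(H) = -22.
det(H) > 0 and tr(H) < 0, so H is negative definite everywhere: concave.

concave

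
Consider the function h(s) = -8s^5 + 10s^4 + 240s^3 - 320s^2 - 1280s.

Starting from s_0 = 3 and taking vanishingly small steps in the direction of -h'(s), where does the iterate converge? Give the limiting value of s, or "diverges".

2

h'(s) = -40(s - 4)(s - 2)(s + 1)(s + 4), so h'(3) = 1120.
Gradient descent moves in the -h' direction, i.e. s is decreasing.
The nearest critical point in that direction is s = 2, where h'' = 1440 > 0 (a local minimum). The iterate converges there.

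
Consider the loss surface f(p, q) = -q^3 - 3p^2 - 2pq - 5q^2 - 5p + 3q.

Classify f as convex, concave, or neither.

The term -q^3 is cubic, so the Hessian is not constant.
∂²f/∂q² = -6q - 10, which takes both signs as q varies (negative for sufficiently large q). A diagonal entry of the Hessian changing sign means the Hessian is neither positive- nor negative-semidefinite on all of R^2.

neither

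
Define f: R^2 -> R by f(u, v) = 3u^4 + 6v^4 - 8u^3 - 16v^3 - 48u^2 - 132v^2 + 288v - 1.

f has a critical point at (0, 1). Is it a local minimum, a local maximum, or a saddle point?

The mixed partial ∂²f/∂u∂v is 0, so the Hessian at any point is diag(f_uu, f_vv) = diag(12(3u^2 - 4u - 8), 24(3v^2 - 4v - 11)).
At (0, 1): H = diag(-96, -288).
Both eigenvalues are negative, so H is negative definite: a local maximum.

local maximum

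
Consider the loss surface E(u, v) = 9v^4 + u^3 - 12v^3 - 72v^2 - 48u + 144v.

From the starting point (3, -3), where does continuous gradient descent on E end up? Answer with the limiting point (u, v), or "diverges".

(4, -2)

E is separable, so gradient descent decouples: u follows -∂E/∂u, v follows -∂E/∂v.
∂E/∂u = 3(u - 4)(u + 4); at u=3 this is -21, so u increases.
∂E/∂v = 36(v - 2)(v - 1)(v + 2); at v=-3 this is -720, so v increases.
u converges to its nearest critical value 4 (a local min of the u-part); v converges to -2. The iterate converges to (4, -2).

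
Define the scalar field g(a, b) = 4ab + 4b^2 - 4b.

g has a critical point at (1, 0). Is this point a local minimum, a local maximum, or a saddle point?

saddle point

The Hessian of g is constant: H = [[0, 4], [4, 8]].
det(H) = 0·8 − 4² = -16.
Since det(H) < 0, H is indefinite and the critical point is a saddle point.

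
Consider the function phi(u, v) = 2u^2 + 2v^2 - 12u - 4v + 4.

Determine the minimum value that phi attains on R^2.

-16

phi(u,v) separates as P(u) + Q(v) + 4, so its minimum is min P + min Q + 4.
P'(u) = 4u - 12 vanishes at u ∈ {3}; Q'(v) = 4v - 4 vanishes at v ∈ {1}.
Local minima of P (where P''>0): P(3)=-18. Local minima of Q: Q(1)=-2.
So the global minimum of phi is P(3) + Q(1) + 4 = -18 − 2 + 4 = -16, attained at (3, 1).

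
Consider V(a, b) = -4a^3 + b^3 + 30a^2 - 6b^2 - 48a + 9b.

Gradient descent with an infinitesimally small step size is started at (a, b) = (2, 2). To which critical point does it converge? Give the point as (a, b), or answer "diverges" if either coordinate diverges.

(1, 3)

V is separable, so gradient descent decouples: a follows -∂V/∂a, b follows -∂V/∂b.
∂V/∂a = -12(a - 4)(a - 1); at a=2 this is 24, so a decreases.
∂V/∂b = 3(b - 3)(b - 1); at b=2 this is -3, so b increases.
a converges to its nearest critical value 1 (a local min of the a-part); b converges to 3. The iterate converges to (1, 3).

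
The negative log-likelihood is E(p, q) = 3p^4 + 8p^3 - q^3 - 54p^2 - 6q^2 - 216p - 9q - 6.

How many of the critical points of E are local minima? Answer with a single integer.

2

E separates as a function of p plus a function of q, so ∇E=0 decouples.
∂E/∂p = 12(p - 3)(p + 2)(p + 3) = 0 at p ∈ {-3, -2, 3}; ∂E/∂q = -3(q + 1)(q + 3) = 0 at q ∈ {-3, -1}.
The Hessian is diagonal: diag(E_pp, E_qq). Second derivatives: E_pp(-3)=72, E_pp(-2)=-60, E_pp(3)=360; E_qq(-3)=6, E_qq(-1)=-6.
Local minima occur where both diagonal entries positive: (-3, -3), (3, -3). Count: 2.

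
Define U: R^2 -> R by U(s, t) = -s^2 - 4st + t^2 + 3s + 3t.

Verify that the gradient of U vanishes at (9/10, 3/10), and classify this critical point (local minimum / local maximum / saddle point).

saddle point

∇U = (-2s - 4t + 3, -4s + 2t + 3); substituting (9/10, 3/10) gives ∇U = (0, 0), so (9/10, 3/10) is indeed a critical point.
The Hessian of U is constant: H = [[-2, -4], [-4, 2]].
det(H) = (-2)·2 − (-4)² = -20.
Since det(H) < 0, H is indefinite and the critical point is a saddle point.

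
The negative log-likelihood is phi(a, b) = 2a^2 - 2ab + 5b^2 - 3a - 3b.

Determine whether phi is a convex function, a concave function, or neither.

phi is quadratic, so its Hessian is the constant matrix H = [[4, -2], [-2, 10]].
det(H) = 36, tr(H) = 14.
det(H) > 0 and tr(H) > 0, so H is positive definite everywhere: convex.

convex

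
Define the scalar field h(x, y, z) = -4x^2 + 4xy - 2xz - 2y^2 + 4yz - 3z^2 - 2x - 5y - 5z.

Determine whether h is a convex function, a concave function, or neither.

h is quadratic, so its Hessian is the constant matrix H = [[-8, 4, -2], [4, -4, 4], [-2, 4, -6]].
Leading principal minors: -8, 16, -16.
Signs alternate −, +, − ⇒ H ≺ 0 ⇒ concave.

concave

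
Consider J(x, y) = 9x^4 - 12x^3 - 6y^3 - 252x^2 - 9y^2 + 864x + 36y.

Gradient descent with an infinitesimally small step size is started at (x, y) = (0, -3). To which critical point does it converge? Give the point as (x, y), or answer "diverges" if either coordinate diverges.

(-4, -2)

J is separable, so gradient descent decouples: x follows -∂J/∂x, y follows -∂J/∂y.
∂J/∂x = 36(x - 3)(x - 2)(x + 4); at x=0 this is 864, so x decreases.
∂J/∂y = -18(y - 1)(y + 2); at y=-3 this is -72, so y increases.
x converges to its nearest critical value -4 (a local min of the x-part); y converges to -2. The iterate converges to (-4, -2).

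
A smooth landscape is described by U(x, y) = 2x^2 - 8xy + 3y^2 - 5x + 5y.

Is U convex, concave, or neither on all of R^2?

U is quadratic, so its Hessian is the constant matrix H = [[4, -8], [-8, 6]].
det(H) = -40, tr(H) = 10.
det(H) < 0, so H is indefinite: neither convex nor concave.

neither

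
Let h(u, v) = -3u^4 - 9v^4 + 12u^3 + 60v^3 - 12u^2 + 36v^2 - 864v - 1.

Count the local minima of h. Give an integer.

1

h separates as a function of u plus a function of v, so ∇h=0 decouples.
∂h/∂u = -12u(u - 2)(u - 1) = 0 at u ∈ {0, 1, 2}; ∂h/∂v = -36(v - 4)(v - 3)(v + 2) = 0 at v ∈ {-2, 3, 4}.
The Hessian is diagonal: diag(h_uu, h_vv). Second derivatives: h_uu(0)=-24, h_uu(1)=12, h_uu(2)=-24; h_vv(-2)=-1080, h_vv(3)=180, h_vv(4)=-216.
Local minima occur where both diagonal entries positive: (1, 3). Count: 1.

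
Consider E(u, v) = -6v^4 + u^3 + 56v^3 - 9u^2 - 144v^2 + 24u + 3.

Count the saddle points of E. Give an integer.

3

E separates as a function of u plus a function of v, so ∇E=0 decouples.
∂E/∂u = 3(u - 4)(u - 2) = 0 at u ∈ {2, 4}; ∂E/∂v = -24v(v - 4)(v - 3) = 0 at v ∈ {0, 3, 4}.
The Hessian is diagonal: diag(E_uu, E_vv). Second derivatives: E_uu(2)=-6, E_uu(4)=6; E_vv(0)=-288, E_vv(3)=72, E_vv(4)=-96.
Saddle points occur where the two diagonal entries have opposite signs: (2, 3), (4, 0), (4, 4). Count: 3.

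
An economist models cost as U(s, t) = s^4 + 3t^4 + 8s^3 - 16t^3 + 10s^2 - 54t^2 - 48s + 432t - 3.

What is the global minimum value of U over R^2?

U(s,t) separates as P(s) + Q(t) − 3, so its minimum is min P + min Q − 3.
P'(s) = 4(s - 1)(s + 3)(s + 4) vanishes at s ∈ {-4, -3, 1}; Q'(t) = 12(t - 4)(t - 3)(t + 3) vanishes at t ∈ {-3, 3, 4}.
Local minima of P (where P''>0): P(-4)=96, P(1)=-29. Local minima of Q: Q(-3)=-1107, Q(4)=608.
So the global minimum of U is P(1) + Q(-3) − 3 = -29 − 1107 − 3 = -1139, attained at (1, -3).

-1139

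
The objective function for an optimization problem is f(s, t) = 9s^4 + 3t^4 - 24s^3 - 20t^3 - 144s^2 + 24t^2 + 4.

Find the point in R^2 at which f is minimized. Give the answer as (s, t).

(4, 4)

f(s,t) separates as P(s) + Q(t) + 4, so its minimum is min P + min Q + 4.
P'(s) = 36s(s - 4)(s + 2) vanishes at s ∈ {-2, 0, 4}; Q'(t) = 12t(t - 4)(t - 1) vanishes at t ∈ {0, 1, 4}.
Local minima of P (where P''>0): P(-2)=-240, P(4)=-1536. Local minima of Q: Q(0)=0, Q(4)=-128.
So the global minimum of f is P(4) + Q(4) + 4 = -1536 − 128 + 4 = -1660, attained at (4, 4).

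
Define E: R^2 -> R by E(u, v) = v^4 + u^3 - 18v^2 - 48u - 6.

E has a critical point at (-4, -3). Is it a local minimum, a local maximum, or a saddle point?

The mixed partial ∂²E/∂u∂v is 0, so the Hessian at any point is diag(E_uu, E_vv) = diag(6u, 12(v^2 - 3)).
At (-4, -3): H = diag(-24, 72).
The eigenvalues have opposite signs, so H is indefinite: a saddle point.

saddle point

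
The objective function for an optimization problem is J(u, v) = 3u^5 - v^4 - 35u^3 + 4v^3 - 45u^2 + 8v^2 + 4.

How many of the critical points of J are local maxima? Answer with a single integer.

J separates as a function of u plus a function of v, so ∇J=0 decouples.
∂J/∂u = 15u(u - 3)(u + 1)(u + 2) = 0 at u ∈ {-2, -1, 0, 3}; ∂J/∂v = -4v(v - 4)(v + 1) = 0 at v ∈ {-1, 0, 4}.
The Hessian is diagonal: diag(J_uu, J_vv). Second derivatives: J_uu(-2)=-150, J_uu(-1)=60, J_uu(0)=-90, J_uu(3)=900; J_vv(-1)=-20, J_vv(0)=16, J_vv(4)=-80.
Local maxima occur where both diagonal entries negative: (-2, -1), (-2, 4), (0, -1), (0, 4). Count: 4.

4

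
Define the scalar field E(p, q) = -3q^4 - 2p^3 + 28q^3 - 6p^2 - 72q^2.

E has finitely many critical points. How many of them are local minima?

E separates as a function of p plus a function of q, so ∇E=0 decouples.
∂E/∂p = -6p(p + 2) = 0 at p ∈ {-2, 0}; ∂E/∂q = -12q(q - 4)(q - 3) = 0 at q ∈ {0, 3, 4}.
The Hessian is diagonal: diag(E_pp, E_qq). Second derivatives: E_pp(-2)=12, E_pp(0)=-12; E_qq(0)=-144, E_qq(3)=36, E_qq(4)=-48.
Local minima occur where both diagonal entries positive: (-2, 3). Count: 1.

1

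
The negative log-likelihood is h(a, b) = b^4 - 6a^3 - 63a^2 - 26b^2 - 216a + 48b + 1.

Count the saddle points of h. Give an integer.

3

h separates as a function of a plus a function of b, so ∇h=0 decouples.
∂h/∂a = -18(a + 3)(a + 4) = 0 at a ∈ {-4, -3}; ∂h/∂b = 4(b - 3)(b - 1)(b + 4) = 0 at b ∈ {-4, 1, 3}.
The Hessian is diagonal: diag(h_aa, h_bb). Second derivatives: h_aa(-4)=18, h_aa(-3)=-18; h_bb(-4)=140, h_bb(1)=-40, h_bb(3)=56.
Saddle points occur where the two diagonal entries have opposite signs: (-4, 1), (-3, -4), (-3, 3). Count: 3.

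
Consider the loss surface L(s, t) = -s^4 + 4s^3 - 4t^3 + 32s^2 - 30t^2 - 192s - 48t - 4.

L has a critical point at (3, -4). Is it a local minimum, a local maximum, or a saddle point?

local minimum

The mixed partial ∂²L/∂s∂t is 0, so the Hessian at any point is diag(L_ss, L_tt) = diag(4(-3s^2 + 6s + 16), -12(2t + 5)).
At (3, -4): H = diag(28, 36).
Both eigenvalues are positive, so H is positive definite: a local minimum.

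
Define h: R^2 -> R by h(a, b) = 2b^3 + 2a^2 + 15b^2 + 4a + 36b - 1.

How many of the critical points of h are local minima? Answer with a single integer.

h separates as a function of a plus a function of b, so ∇h=0 decouples.
∂h/∂a = 4(a + 1) = 0 at a ∈ {-1}; ∂h/∂b = 6(b + 2)(b + 3) = 0 at b ∈ {-3, -2}.
The Hessian is diagonal: diag(h_aa, h_bb). Second derivatives: h_aa(-1)=4; h_bb(-3)=-6, h_bb(-2)=6.
Local minima occur where both diagonal entries positive: (-1, -2). Count: 1.

1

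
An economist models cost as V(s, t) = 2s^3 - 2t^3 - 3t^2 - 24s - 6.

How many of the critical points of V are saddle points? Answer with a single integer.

2

V separates as a function of s plus a function of t, so ∇V=0 decouples.
∂V/∂s = 6(s - 2)(s + 2) = 0 at s ∈ {-2, 2}; ∂V/∂t = -6t(t + 1) = 0 at t ∈ {-1, 0}.
The Hessian is diagonal: diag(V_ss, V_tt). Second derivatives: V_ss(-2)=-24, V_ss(2)=24; V_tt(-1)=6, V_tt(0)=-6.
Saddle points occur where the two diagonal entries have opposite signs: (-2, -1), (2, 0). Count: 2.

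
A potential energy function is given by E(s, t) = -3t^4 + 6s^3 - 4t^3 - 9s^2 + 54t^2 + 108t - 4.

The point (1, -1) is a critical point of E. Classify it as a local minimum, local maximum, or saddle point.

local minimum

The mixed partial ∂²E/∂s∂t is 0, so the Hessian at any point is diag(E_ss, E_tt) = diag(18(2s - 1), 12(-3t^2 - 2t + 9)).
At (1, -1): H = diag(18, 96).
Both eigenvalues are positive, so H is positive definite: a local minimum.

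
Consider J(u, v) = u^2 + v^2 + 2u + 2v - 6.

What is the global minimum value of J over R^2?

J(u,v) separates as P(u) + Q(v) − 6, so its minimum is min P + min Q − 6.
P'(u) = 2u + 2 vanishes at u ∈ {-1}; Q'(v) = 2v + 2 vanishes at v ∈ {-1}.
Local minima of P (where P''>0): P(-1)=-1. Local minima of Q: Q(-1)=-1.
So the global minimum of J is P(-1) + Q(-1) − 6 = -1 − 1 − 6 = -8, attained at (-1, -1).

-8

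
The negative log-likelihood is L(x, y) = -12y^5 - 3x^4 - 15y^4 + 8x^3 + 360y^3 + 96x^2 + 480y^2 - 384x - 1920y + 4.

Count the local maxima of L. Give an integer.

4

L separates as a function of x plus a function of y, so ∇L=0 decouples.
∂L/∂x = -12(x - 4)(x - 2)(x + 4) = 0 at x ∈ {-4, 2, 4}; ∂L/∂y = -60(y - 4)(y - 1)(y + 2)(y + 4) = 0 at y ∈ {-4, -2, 1, 4}.
The Hessian is diagonal: diag(L_xx, L_yy). Second derivatives: L_xx(-4)=-576, L_xx(2)=144, L_xx(4)=-192; L_yy(-4)=4800, L_yy(-2)=-2160, L_yy(1)=2700, L_yy(4)=-8640.
Local maxima occur where both diagonal entries negative: (-4, -2), (-4, 4), (4, -2), (4, 4). Count: 4.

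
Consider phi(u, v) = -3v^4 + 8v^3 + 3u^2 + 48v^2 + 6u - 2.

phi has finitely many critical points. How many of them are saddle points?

phi separates as a function of u plus a function of v, so ∇phi=0 decouples.
∂phi/∂u = 6(u + 1) = 0 at u ∈ {-1}; ∂phi/∂v = -12v(v - 4)(v + 2) = 0 at v ∈ {-2, 0, 4}.
The Hessian is diagonal: diag(phi_uu, phi_vv). Second derivatives: phi_uu(-1)=6; phi_vv(-2)=-144, phi_vv(0)=96, phi_vv(4)=-288.
Saddle points occur where the two diagonal entries have opposite signs: (-1, -2), (-1, 4). Count: 2.

2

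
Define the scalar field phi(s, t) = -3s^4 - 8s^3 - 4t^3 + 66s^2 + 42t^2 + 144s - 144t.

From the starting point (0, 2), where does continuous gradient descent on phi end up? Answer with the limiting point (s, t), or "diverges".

(-1, 3)

phi is separable, so gradient descent decouples: s follows -∂phi/∂s, t follows -∂phi/∂t.
∂phi/∂s = -12(s - 3)(s + 1)(s + 4); at s=0 this is 144, so s decreases.
∂phi/∂t = -12(t - 4)(t - 3); at t=2 this is -24, so t increases.
s converges to its nearest critical value -1 (a local min of the s-part); t converges to 3. The iterate converges to (-1, 3).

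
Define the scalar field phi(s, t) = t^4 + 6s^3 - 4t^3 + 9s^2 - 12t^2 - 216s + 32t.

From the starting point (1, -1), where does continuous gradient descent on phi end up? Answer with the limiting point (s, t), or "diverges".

phi is separable, so gradient descent decouples: s follows -∂phi/∂s, t follows -∂phi/∂t.
∂phi/∂s = 18(s - 3)(s + 4); at s=1 this is -180, so s increases.
∂phi/∂t = 4(t - 4)(t - 1)(t + 2); at t=-1 this is 40, so t decreases.
s converges to its nearest critical value 3 (a local min of the s-part); t converges to -2. The iterate converges to (3, -2).

(3, -2)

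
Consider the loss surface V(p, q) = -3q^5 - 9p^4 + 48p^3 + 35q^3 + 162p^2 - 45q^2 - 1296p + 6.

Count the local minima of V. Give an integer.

V separates as a function of p plus a function of q, so ∇V=0 decouples.
∂V/∂p = -36(p - 4)(p - 3)(p + 3) = 0 at p ∈ {-3, 3, 4}; ∂V/∂q = -15q(q - 2)(q - 1)(q + 3) = 0 at q ∈ {-3, 0, 1, 2}.
The Hessian is diagonal: diag(V_pp, V_qq). Second derivatives: V_pp(-3)=-1512, V_pp(3)=216, V_pp(4)=-252; V_qq(-3)=900, V_qq(0)=-90, V_qq(1)=60, V_qq(2)=-150.
Local minima occur where both diagonal entries positive: (3, -3), (3, 1). Count: 2.

2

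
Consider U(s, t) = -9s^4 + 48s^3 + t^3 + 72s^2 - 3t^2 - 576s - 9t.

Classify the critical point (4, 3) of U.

The mixed partial ∂²U/∂s∂t is 0, so the Hessian at any point is diag(U_ss, U_tt) = diag(36(-3s^2 + 8s + 4), 6(t - 1)).
At (4, 3): H = diag(-432, 12).
The eigenvalues have opposite signs, so H is indefinite: a saddle point.

saddle point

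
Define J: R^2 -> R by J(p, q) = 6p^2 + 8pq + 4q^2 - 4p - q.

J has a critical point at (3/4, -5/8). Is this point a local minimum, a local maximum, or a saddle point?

local minimum

The Hessian of J is constant: H = [[12, 8], [8, 8]].
det(H) = 12·8 − 8² = 32.
det(H) > 0 and tr(H) = 20 > 0, so H is positive definite and the point is a local minimum.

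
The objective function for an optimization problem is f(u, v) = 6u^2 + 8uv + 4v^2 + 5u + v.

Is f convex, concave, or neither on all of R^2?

convex

f is quadratic, so its Hessian is the constant matrix H = [[12, 8], [8, 8]].
det(H) = 32, tr(H) = 20.
det(H) > 0 and tr(H) > 0, so H is positive definite everywhere: convex.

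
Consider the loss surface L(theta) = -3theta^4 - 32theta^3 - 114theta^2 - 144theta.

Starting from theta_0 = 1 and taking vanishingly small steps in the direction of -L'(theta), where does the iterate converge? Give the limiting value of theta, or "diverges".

L'(theta) = -12(theta + 1)(theta + 3)(theta + 4), so L'(1) = -480.
Gradient descent moves in the -L' direction, i.e. theta is increasing.
There is no critical point above theta=1, and L' keeps the same sign, so the iterate runs off to +∞.

diverges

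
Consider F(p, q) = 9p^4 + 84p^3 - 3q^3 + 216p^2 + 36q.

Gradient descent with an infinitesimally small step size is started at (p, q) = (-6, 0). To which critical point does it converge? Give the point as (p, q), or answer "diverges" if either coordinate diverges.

(-4, -2)

F is separable, so gradient descent decouples: p follows -∂F/∂p, q follows -∂F/∂q.
∂F/∂p = 36p(p + 3)(p + 4); at p=-6 this is -1296, so p increases.
∂F/∂q = -9(q - 2)(q + 2); at q=0 this is 36, so q decreases.
p converges to its nearest critical value -4 (a local min of the p-part); q converges to -2. The iterate converges to (-4, -2).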